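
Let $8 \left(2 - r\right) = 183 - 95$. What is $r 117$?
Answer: $-1053$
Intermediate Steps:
$r = -9$ ($r = 2 - \frac{183 - 95}{8} = 2 - 11 = -9$)
$r 117 = \left(-9\right) 117 = -1053$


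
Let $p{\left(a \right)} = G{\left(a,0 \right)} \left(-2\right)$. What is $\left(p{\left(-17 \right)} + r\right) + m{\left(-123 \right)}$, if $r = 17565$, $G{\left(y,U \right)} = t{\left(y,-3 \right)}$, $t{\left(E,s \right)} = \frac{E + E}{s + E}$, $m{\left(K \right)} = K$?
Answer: $\frac{87193}{5} \approx 17439.0$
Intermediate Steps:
$t{\left(E,s \right)} = \frac{2 E}{E + s}$
$G{\left(y,U \right)} = \frac{2 y}{-3 + y}$ ($G{\left(y,U \right)} = \frac{2 y}{y - 3} = \frac{2 y}{-3 + y}$)
$p{\left(a \right)} = - \frac{4 a}{-3 + a}$ ($p{\left(a \right)} = \frac{2 a}{-3 + a} \left(-2\right) = - \frac{4 a}{-3 + a}$)
$\left(p{\left(-17 \right)} + r\right) + m{\left(-123 \right)} = \left(\left(-4\right) \left(-17\right) \frac{1}{-3 - 17} + 17565\right) - 123 = \left(\left(-4\right) \left(-17\right) \frac{1}{-20} + 17565\right) - 123 = \left(\left(-4\right) \left(-17\right) \left(- \frac{1}{20}\right) + 17565\right) - 123 = \left(- \frac{17}{5} + 17565\right) - 123 = \frac{87808}{5} - 123 = \frac{87193}{5}$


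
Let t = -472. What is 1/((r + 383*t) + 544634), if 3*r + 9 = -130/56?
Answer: 84/30563755 ≈ 2.7484e-6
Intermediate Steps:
r = -317/84 (r = -3 + (-130/56)/3 = -3 + (-130*1/56)/3 = -3 + (⅓)*(-65/28) = -3 - 65/84 = -317/84 ≈ -3.7738)
1/((r + 383*t) + 544634) = 1/((-317/84 + 383*(-472)) + 544634) = 1/((-317/84 - 180776) + 544634) = 1/(-15185501/84 + 544634) = 1/(30563755/84) = 84/30563755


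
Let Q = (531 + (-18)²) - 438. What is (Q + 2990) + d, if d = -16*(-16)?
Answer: 3663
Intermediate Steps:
Q = 417 (Q = (531 + 324) - 438 = 855 - 438 = 417)
d = 256
(Q + 2990) + d = (417 + 2990) + 256 = 3407 + 256 = 3663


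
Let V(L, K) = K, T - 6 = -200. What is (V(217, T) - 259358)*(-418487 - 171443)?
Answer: 153117511360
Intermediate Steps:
T = -194 (T = 6 - 200 = -194)
(V(217, T) - 259358)*(-418487 - 171443) = (-194 - 259358)*(-418487 - 171443) = -259552*(-589930) = 153117511360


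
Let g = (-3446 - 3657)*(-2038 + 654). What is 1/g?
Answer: 1/9830552 ≈ 1.0172e-7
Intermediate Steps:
g = 9830552 (g = -7103*(-1384) = 9830552)
1/g = 1/9830552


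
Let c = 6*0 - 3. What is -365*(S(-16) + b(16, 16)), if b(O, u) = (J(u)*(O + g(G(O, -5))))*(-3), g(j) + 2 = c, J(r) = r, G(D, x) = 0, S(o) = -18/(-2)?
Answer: 189435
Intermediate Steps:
S(o) = 9 (S(o) = -18*(-½) = 9)
c = -3 (c = 0 - 3 = -3)
g(j) = -5 (g(j) = -2 - 3 = -5)
b(O, u) = -3*u*(-5 + O) (b(O, u) = (u*(O - 5))*(-3) = (u*(-5 + O))*(-3) = -3*u*(-5 + O))
-365*(S(-16) + b(16, 16)) = -365*(9 + 3*16*(5 - 1*16)) = -365*(9 + 3*16*(5 - 16)) = -365*(9 + 3*16*(-11)) = -365*(9 - 528) = -365*(-519) = 189435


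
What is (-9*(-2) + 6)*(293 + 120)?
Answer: 9912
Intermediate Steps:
(-9*(-2) + 6)*(293 + 120) = (18 + 6)*413 = 24*413 = 9912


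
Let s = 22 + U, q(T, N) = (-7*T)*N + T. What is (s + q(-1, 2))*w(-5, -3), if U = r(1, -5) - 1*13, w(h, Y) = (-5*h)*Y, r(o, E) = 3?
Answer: -1875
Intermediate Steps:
q(T, N) = T - 7*N*T (q(T, N) = -7*N*T + T = T - 7*N*T)
w(h, Y) = -5*Y*h
U = -10 (U = 3 - 1*13 = 3 - 13 = -10)
s = 12 (s = 22 - 10 = 12)
(s + q(-1, 2))*w(-5, -3) = (12 - (1 - 7*2))*(-5*(-3)*(-5)) = (12 - (1 - 14))*(-75) = (12 - 1*(-13))*(-75) = (12 + 13)*(-75) = 25*(-75) = -1875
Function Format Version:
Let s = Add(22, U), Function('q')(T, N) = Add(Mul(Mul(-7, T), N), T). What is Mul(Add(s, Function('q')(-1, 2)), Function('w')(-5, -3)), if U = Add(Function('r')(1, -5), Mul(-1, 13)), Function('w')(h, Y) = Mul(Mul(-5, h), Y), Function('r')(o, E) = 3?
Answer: -1875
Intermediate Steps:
Function('q')(T, N) = Add(T, Mul(-7, N, T)) (Function('q')(T, N) = Add(Mul(-7, N, T), T) = Add(T, Mul(-7, N, T)))
Function('w')(h, Y) = Mul(-5, Y, h)
U = -10 (U = Add(3, Mul(-1, 13)) = Add(3, -13) = -10)
s = 12 (s = Add(22, -10) = 12)
Mul(Add(s, Function('q')(-1, 2)), Function('w')(-5, -3)) = Mul(Add(12, Mul(-1, Add(1, Mul(-7, 2)))), Mul(-5, -3, -5)) = Mul(Add(12, Mul(-1, Add(1, -14))), -75) = Mul(Add(12, Mul(-1, -13)), -75) = Mul(Add(12, 13), -75) = Mul(25, -75) = -1875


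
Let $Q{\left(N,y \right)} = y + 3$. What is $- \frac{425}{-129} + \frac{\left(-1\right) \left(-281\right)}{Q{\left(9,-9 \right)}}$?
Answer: $- \frac{11233}{258} \approx -43.539$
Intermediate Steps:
$Q{\left(N,y \right)} = 3 + y$
$- \frac{425}{-129} + \frac{\left(-1\right) \left(-281\right)}{Q{\left(9,-9 \right)}} = - \frac{425}{-129} + \frac{\left(-1\right) \left(-281\right)}{3 - 9} = \left(-425\right) \left(- \frac{1}{129}\right) + \frac{281}{-6} = \frac{425}{129} + 281 \left(- \frac{1}{6}\right) = \frac{425}{129} - \frac{281}{6} = - \frac{11233}{258}$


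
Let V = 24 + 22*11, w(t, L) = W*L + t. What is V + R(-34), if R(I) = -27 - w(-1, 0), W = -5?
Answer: 240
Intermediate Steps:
w(t, L) = t - 5*L (w(t, L) = -5*L + t = t - 5*L)
R(I) = -26 (R(I) = -27 - (-1 - 5*0) = -27 - (-1 + 0) = -27 - 1*(-1) = -27 + 1 = -26)
V = 266 (V = 24 + 242 = 266)
V + R(-34) = 266 - 26 = 240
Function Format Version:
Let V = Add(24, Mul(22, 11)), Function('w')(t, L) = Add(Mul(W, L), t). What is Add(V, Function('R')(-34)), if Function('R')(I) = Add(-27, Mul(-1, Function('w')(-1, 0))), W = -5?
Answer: 240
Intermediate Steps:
Function('w')(t, L) = Add(t, Mul(-5, L)) (Function('w')(t, L) = Add(Mul(-5, L), t) = Add(t, Mul(-5, L)))
Function('R')(I) = -26 (Function('R')(I) = Add(-27, Mul(-1, Add(-1, Mul(-5, 0)))) = Add(-27, Mul(-1, Add(-1, 0))) = Add(-27, Mul(-1, -1)) = Add(-27, 1) = -26)
V = 266 (V = Add(24, 242) = 266)
Add(V, Function('R')(-34)) = Add(266, -26) = 240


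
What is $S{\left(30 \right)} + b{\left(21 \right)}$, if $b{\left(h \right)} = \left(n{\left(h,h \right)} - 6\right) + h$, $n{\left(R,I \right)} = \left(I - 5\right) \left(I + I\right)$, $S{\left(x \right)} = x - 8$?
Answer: $709$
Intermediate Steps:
$S{\left(x \right)} = -8 + x$
$n{\left(R,I \right)} = 2 I \left(-5 + I\right)$ ($n{\left(R,I \right)} = \left(-5 + I\right) 2 I = 2 I \left(-5 + I\right)$)
$b{\left(h \right)} = -6 + h + 2 h \left(-5 + h\right)$ ($b{\left(h \right)} = \left(2 h \left(-5 + h\right) - 6\right) + h = \left(-6 + 2 h \left(-5 + h\right)\right) + h = -6 + h + 2 h \left(-5 + h\right)$)
$S{\left(30 \right)} + b{\left(21 \right)} = \left(-8 + 30\right) + \left(-6 + 21 + 2 \cdot 21 \left(-5 + 21\right)\right) = 22 + \left(-6 + 21 + 2 \cdot 21 \cdot 16\right) = 22 + \left(-6 + 21 + 672\right) = 22 + 687 = 709$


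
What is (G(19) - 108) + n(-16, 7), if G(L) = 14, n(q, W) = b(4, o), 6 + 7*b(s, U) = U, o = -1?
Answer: -95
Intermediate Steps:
b(s, U) = -6/7 + U/7
n(q, W) = -1 (n(q, W) = -6/7 + (⅐)*(-1) = -6/7 - ⅐ = -1)
(G(19) - 108) + n(-16, 7) = (14 - 108) - 1 = -94 - 1 = -95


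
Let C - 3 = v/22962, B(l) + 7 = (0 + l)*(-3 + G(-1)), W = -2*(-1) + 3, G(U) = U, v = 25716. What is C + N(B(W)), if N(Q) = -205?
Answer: -768768/3827 ≈ -200.88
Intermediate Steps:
W = 5 (W = 2 + 3 = 5)
B(l) = -7 - 4*l (B(l) = -7 + (0 + l)*(-3 - 1) = -7 + l*(-4) = -7 - 4*l)
C = 15767/3827 (C = 3 + 25716/22962 = 3 + 25716*(1/22962) = 3 + 4286/3827 = 15767/3827 ≈ 4.1199)
C + N(B(W)) = 15767/3827 - 205 = -768768/3827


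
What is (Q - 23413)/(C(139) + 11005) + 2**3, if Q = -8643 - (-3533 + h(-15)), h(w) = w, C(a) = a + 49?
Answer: 61036/11193 ≈ 5.4530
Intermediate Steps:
C(a) = 49 + a
Q = -5095 (Q = -8643 - (-3533 - 15) = -8643 - 1*(-3548) = -8643 + 3548 = -5095)
(Q - 23413)/(C(139) + 11005) + 2**3 = (-5095 - 23413)/((49 + 139) + 11005) + 2**3 = -28508/(188 + 11005) + 8 = -28508/11193 + 8 = 61036/11193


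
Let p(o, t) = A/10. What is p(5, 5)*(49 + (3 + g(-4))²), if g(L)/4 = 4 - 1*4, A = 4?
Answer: 116/5 ≈ 23.200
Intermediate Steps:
g(L) = 0 (g(L) = 4*(4 - 1*4) = 4*(4 - 4) = 4*0 = 0)
p(o, t) = ⅖ (p(o, t) = 4/10 = 4*(⅒) = ⅖)
p(5, 5)*(49 + (3 + g(-4))²) = 2*(49 + (3 + 0)²)/5 = 2*(49 + 3²)/5 = 2*(49 + 9)/5 = (⅖)*58 = 116/5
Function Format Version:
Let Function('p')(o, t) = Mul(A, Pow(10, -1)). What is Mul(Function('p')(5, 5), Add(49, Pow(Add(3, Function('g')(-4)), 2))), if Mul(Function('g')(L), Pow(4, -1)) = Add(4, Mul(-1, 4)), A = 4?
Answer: Rational(116, 5) ≈ 23.200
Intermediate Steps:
Function('g')(L) = 0 (Function('g')(L) = Mul(4, Add(4, Mul(-1, 4))) = Mul(4, Add(4, -4)) = Mul(4, 0) = 0)
Function('p')(o, t) = Rational(2, 5) (Function('p')(o, t) = Mul(4, Pow(10, -1)) = Mul(4, Rational(1, 10)) = Rational(2, 5))
Mul(Function('p')(5, 5), Add(49, Pow(Add(3, Function('g')(-4)), 2))) = Mul(Rational(2, 5), Add(49, Pow(Add(3, 0), 2))) = Mul(Rational(2, 5), Add(49, Pow(3, 2))) = Mul(Rational(2, 5), Add(49, 9)) = Mul(Rational(2, 5), 58) = Rational(116, 5)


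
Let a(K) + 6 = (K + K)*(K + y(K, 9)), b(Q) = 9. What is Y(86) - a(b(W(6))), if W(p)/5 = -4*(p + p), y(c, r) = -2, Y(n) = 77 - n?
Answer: -129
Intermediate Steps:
W(p) = -40*p (W(p) = 5*(-4*(p + p)) = 5*(-8*p) = -40*p)
a(K) = -6 + 2*K*(-2 + K) (a(K) = -6 + (K + K)*(K - 2) = -6 + (2*K)*(-2 + K) = -6 + 2*K*(-2 + K))
Y(86) - a(b(W(6))) = (77 - 1*86) - (-6 - 4*9 + 2*9²) = (77 - 86) - (-6 - 36 + 2*81) = -9 - (-6 - 36 + 162) = -9 - 1*120 = -9 - 120 = -129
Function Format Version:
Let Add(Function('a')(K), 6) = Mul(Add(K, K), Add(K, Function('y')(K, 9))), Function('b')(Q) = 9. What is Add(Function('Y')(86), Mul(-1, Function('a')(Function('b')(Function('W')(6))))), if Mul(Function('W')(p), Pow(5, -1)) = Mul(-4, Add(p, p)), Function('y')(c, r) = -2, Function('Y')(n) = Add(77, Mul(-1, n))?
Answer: -129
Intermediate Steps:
Function('W')(p) = Mul(-40, p) (Function('W')(p) = Mul(5, Mul(-4, Add(p, p))) = Mul(5, Mul(-4, Mul(2, p))) = Mul(5, Mul(-8, p)) = Mul(-40, p))
Function('a')(K) = Add(-6, Mul(2, K, Add(-2, K))) (Function('a')(K) = Add(-6, Mul(Add(K, K), Add(K, -2))) = Add(-6, Mul(Mul(2, K), Add(-2, K))) = Add(-6, Mul(2, K, Add(-2, K))))
Add(Function('Y')(86), Mul(-1, Function('a')(Function('b')(Function('W')(6))))) = Add(Add(77, Mul(-1, 86)), Mul(-1, Add(-6, Mul(-4, 9), Mul(2, Pow(9, 2))))) = Add(Add(77, -86), Mul(-1, Add(-6, -36, Mul(2, 81)))) = Add(-9, Mul(-1, Add(-6, -36, 162))) = Add(-9, Mul(-1, 120)) = Add(-9, -120) = -129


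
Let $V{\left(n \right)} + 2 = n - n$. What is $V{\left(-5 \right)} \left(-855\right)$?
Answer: $1710$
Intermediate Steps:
$V{\left(n \right)} = -2$ ($V{\left(n \right)} = -2 + \left(n - n\right) = -2 + 0 = -2$)
$V{\left(-5 \right)} \left(-855\right) = \left(-2\right) \left(-855\right) = 1710$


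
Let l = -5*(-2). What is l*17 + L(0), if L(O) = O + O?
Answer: 170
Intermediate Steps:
l = 10
L(O) = 2*O
l*17 + L(0) = 10*17 + 2*0 = 170 + 0 = 170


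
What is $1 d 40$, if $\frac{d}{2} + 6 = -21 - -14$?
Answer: $-1040$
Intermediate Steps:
$d = -26$ ($d = -12 + 2 \left(-21 - -14\right) = -12 + 2 \left(-21 + 14\right) = -12 + 2 \left(-7\right) = -12 - 14 = -26$)
$1 d 40 = 1 \left(-26\right) 40 = \left(-26\right) 40 = -1040$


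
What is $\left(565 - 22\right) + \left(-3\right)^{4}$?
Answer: $624$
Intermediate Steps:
$\left(565 - 22\right) + \left(-3\right)^{4} = 543 + 81 = 624$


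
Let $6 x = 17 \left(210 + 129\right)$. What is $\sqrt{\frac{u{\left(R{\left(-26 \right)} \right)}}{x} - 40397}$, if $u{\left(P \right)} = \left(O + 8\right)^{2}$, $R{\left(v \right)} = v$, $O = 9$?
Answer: $\frac{3 i \sqrt{57313939}}{113} \approx 200.99 i$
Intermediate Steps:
$u{\left(P \right)} = 289$ ($u{\left(P \right)} = \left(9 + 8\right)^{2} = 17^{2} = 289$)
$x = \frac{1921}{2}$ ($x = \frac{17 \left(210 + 129\right)}{6} = \frac{17 \cdot 339}{6} = \frac{1}{6} \cdot 5763 = \frac{1921}{2} \approx 960.5$)
$\sqrt{\frac{u{\left(R{\left(-26 \right)} \right)}}{x} - 40397} = \sqrt{\frac{289}{\frac{1921}{2}} - 40397} = \sqrt{289 \cdot \frac{2}{1921} - 40397} = \sqrt{\frac{34}{113} - 40397} = \sqrt{- \frac{4564827}{113}} = \frac{3 i \sqrt{57313939}}{113}$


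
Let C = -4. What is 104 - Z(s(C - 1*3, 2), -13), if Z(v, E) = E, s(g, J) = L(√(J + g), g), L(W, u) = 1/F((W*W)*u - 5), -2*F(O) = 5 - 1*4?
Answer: 117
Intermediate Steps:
F(O) = -½ (F(O) = -(5 - 1*4)/2 = -(5 - 4)/2 = -½*1 = -½)
L(W, u) = -2 (L(W, u) = 1/(-½) = -2)
s(g, J) = -2
104 - Z(s(C - 1*3, 2), -13) = 104 - 1*(-13) = 104 + 13 = 117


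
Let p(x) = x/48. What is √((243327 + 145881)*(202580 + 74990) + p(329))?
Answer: √15556674897627/12 ≈ 3.2868e+5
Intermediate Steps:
p(x) = x/48 (p(x) = x*(1/48) = x/48)
√((243327 + 145881)*(202580 + 74990) + p(329)) = √((243327 + 145881)*(202580 + 74990) + (1/48)*329) = √(389208*277570 + 329/48) = √(108032464560 + 329/48) = √(5185558299209/48) = √15556674897627/12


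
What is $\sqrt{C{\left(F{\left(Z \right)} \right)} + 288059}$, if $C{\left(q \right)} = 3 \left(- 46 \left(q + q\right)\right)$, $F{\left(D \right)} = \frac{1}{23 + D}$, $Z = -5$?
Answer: $\frac{\sqrt{2592393}}{3} \approx 536.7$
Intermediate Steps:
$C{\left(q \right)} = - 276 q$ ($C{\left(q \right)} = 3 \left(- 46 \cdot 2 q\right) = 3 \left(- 92 q\right) = - 276 q$)
$\sqrt{C{\left(F{\left(Z \right)} \right)} + 288059} = \sqrt{- \frac{276}{23 - 5} + 288059} = \sqrt{- \frac{276}{18} + 288059} = \sqrt{\left(-276\right) \frac{1}{18} + 288059} = \sqrt{- \frac{46}{3} + 288059} = \sqrt{\frac{864131}{3}} = \frac{\sqrt{2592393}}{3}$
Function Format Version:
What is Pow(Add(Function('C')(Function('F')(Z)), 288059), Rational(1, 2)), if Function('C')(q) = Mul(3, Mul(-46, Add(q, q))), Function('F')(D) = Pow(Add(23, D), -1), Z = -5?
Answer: Mul(Rational(1, 3), Pow(2592393, Rational(1, 2))) ≈ 536.70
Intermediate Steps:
Function('C')(q) = Mul(-276, q) (Function('C')(q) = Mul(3, Mul(-46, Mul(2, q))) = Mul(3, Mul(-92, q)) = Mul(-276, q))
Pow(Add(Function('C')(Function('F')(Z)), 288059), Rational(1, 2)) = Pow(Add(Mul(-276, Pow(Add(23, -5), -1)), 288059), Rational(1, 2)) = Pow(Add(Mul(-276, Pow(18, -1)), 288059), Rational(1, 2)) = Pow(Add(Mul(-276, Rational(1, 18)), 288059), Rational(1, 2)) = Pow(Add(Rational(-46, 3), 288059), Rational(1, 2)) = Pow(Rational(864131, 3), Rational(1, 2)) = Mul(Rational(1, 3), Pow(2592393, Rational(1, 2)))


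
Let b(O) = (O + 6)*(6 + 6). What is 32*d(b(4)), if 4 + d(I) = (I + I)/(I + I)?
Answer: -96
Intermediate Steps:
b(O) = 72 + 12*O (b(O) = (6 + O)*12 = 72 + 12*O)
d(I) = -3 (d(I) = -4 + (I + I)/(I + I) = -4 + (2*I)/((2*I)) = -4 + (2*I)*(1/(2*I)) = -4 + 1 = -3)
32*d(b(4)) = 32*(-3) = -96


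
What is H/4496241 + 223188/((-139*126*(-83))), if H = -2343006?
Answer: -19066918664/51873132417 ≈ -0.36757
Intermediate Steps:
H/4496241 + 223188/((-139*126*(-83))) = -2343006/4496241 + 223188/((-139*126*(-83))) = -2343006*1/4496241 + 223188/((-17514*(-83))) = -781002/1498747 + 223188/1453662 = -781002/1498747 + 223188*(1/1453662) = -781002/1498747 + 5314/34611 = -19066918664/51873132417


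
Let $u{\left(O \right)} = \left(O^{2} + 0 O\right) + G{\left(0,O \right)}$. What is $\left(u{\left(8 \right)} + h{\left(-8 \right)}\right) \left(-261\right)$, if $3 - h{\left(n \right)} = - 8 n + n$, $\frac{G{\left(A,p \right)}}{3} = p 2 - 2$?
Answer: $-13833$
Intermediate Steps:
$G{\left(A,p \right)} = -6 + 6 p$ ($G{\left(A,p \right)} = 3 \left(p 2 - 2\right) = 3 \left(2 p - 2\right) = 3 \left(-2 + 2 p\right) = -6 + 6 p$)
$u{\left(O \right)} = -6 + O^{2} + 6 O$ ($u{\left(O \right)} = \left(O^{2} + 0 O\right) + \left(-6 + 6 O\right) = \left(O^{2} + 0\right) + \left(-6 + 6 O\right) = O^{2} + \left(-6 + 6 O\right) = -6 + O^{2} + 6 O$)
$h{\left(n \right)} = 3 + 7 n$ ($h{\left(n \right)} = 3 - \left(- 8 n + n\right) = 3 - - 7 n = 3 + 7 n$)
$\left(u{\left(8 \right)} + h{\left(-8 \right)}\right) \left(-261\right) = \left(\left(-6 + 8^{2} + 6 \cdot 8\right) + \left(3 + 7 \left(-8\right)\right)\right) \left(-261\right) = \left(\left(-6 + 64 + 48\right) + \left(3 - 56\right)\right) \left(-261\right) = \left(106 - 53\right) \left(-261\right) = 53 \left(-261\right) = -13833$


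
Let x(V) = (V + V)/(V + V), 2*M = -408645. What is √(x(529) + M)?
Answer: I*√817286/2 ≈ 452.02*I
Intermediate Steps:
M = -408645/2 (M = (½)*(-408645) = -408645/2 ≈ -2.0432e+5)
x(V) = 1 (x(V) = (2*V)/((2*V)) = (2*V)*(1/(2*V)) = 1)
√(x(529) + M) = √(1 - 408645/2) = √(-408643/2) = I*√817286/2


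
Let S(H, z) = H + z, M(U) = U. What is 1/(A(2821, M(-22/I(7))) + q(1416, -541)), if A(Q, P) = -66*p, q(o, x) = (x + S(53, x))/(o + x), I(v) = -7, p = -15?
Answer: 125/123603 ≈ 0.0010113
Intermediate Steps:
q(o, x) = (53 + 2*x)/(o + x) (q(o, x) = (x + (53 + x))/(o + x) = (53 + 2*x)/(o + x))
A(Q, P) = 990 (A(Q, P) = -66*(-15) = 990)
1/(A(2821, M(-22/I(7))) + q(1416, -541)) = 1/(990 + (53 + 2*(-541))/(1416 - 541)) = 1/(990 + (53 - 1082)/875) = 1/(990 + (1/875)*(-1029)) = 1/(990 - 147/125) = 1/(123603/125) = 125/123603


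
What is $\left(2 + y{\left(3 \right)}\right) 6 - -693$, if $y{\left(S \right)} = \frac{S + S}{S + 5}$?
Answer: $\frac{1419}{2} \approx 709.5$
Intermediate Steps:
$y{\left(S \right)} = \frac{2 S}{5 + S}$
$\left(2 + y{\left(3 \right)}\right) 6 - -693 = \left(2 + 2 \cdot 3 \frac{1}{5 + 3}\right) 6 - -693 = \left(2 + 2 \cdot 3 \cdot \frac{1}{8}\right) 6 + 693 = \left(2 + \frac{3}{4}\right) 6 + 693 = \frac{11}{4} \cdot 6 + 693 = \frac{33}{2} + 693 = \frac{1419}{2}$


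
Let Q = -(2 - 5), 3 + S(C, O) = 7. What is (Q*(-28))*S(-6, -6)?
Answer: -336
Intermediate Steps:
S(C, O) = 4 (S(C, O) = -3 + 7 = 4)
Q = 3 (Q = -1*(-3) = 3)
(Q*(-28))*S(-6, -6) = (3*(-28))*4 = -84*4 = -336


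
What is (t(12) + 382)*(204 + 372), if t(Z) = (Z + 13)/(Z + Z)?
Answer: 220632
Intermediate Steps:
t(Z) = (13 + Z)/(2*Z) (t(Z) = (13 + Z)/((2*Z)) = (13 + Z)*(1/(2*Z)) = (13 + Z)/(2*Z))
(t(12) + 382)*(204 + 372) = ((1/2)*(13 + 12)/12 + 382)*(204 + 372) = ((1/2)*(1/12)*25 + 382)*576 = (25/24 + 382)*576 = (9193/24)*576 = 220632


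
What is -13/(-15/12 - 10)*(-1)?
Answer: -52/45 ≈ -1.1556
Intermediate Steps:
-13/(-15/12 - 10)*(-1) = -13/(-15*1/12 - 10)*(-1) = -13/(-5/4 - 10)*(-1) = -13/(-45/4)*(-1) = -13*(-4/45)*(-1) = (52/45)*(-1) = -52/45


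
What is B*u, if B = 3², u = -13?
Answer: -117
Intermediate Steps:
B = 9
B*u = 9*(-13) = -117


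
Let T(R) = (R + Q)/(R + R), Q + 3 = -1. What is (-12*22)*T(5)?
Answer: -132/5 ≈ -26.400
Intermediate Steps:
Q = -4 (Q = -3 - 1 = -4)
T(R) = (-4 + R)/(2*R) (T(R) = (R - 4)/(R + R) = (-4 + R)/((2*R)) = (-4 + R)*(1/(2*R)) = (-4 + R)/(2*R))
(-12*22)*T(5) = (-12*22)*((1/2)*(-4 + 5)/5) = -132/5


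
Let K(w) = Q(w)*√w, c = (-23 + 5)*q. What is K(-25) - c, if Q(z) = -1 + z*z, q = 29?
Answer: 522 + 3120*I ≈ 522.0 + 3120.0*I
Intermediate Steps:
c = -522 (c = (-23 + 5)*29 = -18*29 = -522)
Q(z) = -1 + z²
K(w) = √w*(-1 + w²) (K(w) = (-1 + w²)*√w = √w*(-1 + w²))
K(-25) - c = √(-25)*(-1 + (-25)²) - 1*(-522) = (5*I)*(-1 + 625) + 522 = (5*I)*624 + 522 = 3120*I + 522 = 522 + 3120*I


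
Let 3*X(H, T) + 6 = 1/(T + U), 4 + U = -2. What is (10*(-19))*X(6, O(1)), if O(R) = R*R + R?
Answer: 2375/6 ≈ 395.83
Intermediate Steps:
U = -6 (U = -4 - 2 = -6)
O(R) = R + R² (O(R) = R² + R = R + R²)
X(H, T) = -2 + 1/(3*(-6 + T)) (X(H, T) = -2 + 1/(3*(T - 6)) = -2 + 1/(3*(-6 + T)))
(10*(-19))*X(6, O(1)) = (10*(-19))*((37 - 6*(1 + 1))/(3*(-6 + 1*(1 + 1)))) = -190*(37 - 6*2)/(3*(-6 + 1*2)) = -190*(37 - 6*2)/(3*(-6 + 2)) = -190*(37 - 12)/(3*(-4)) = -190*(-1)*25/(3*4) = -190*(-25/12) = 2375/6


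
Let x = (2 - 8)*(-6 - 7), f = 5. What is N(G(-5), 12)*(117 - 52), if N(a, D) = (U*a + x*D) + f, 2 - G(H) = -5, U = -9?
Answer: 57070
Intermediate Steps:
x = 78 (x = -6*(-13) = 78)
G(H) = 7 (G(H) = 2 - 1*(-5) = 2 + 5 = 7)
N(a, D) = 5 - 9*a + 78*D (N(a, D) = (-9*a + 78*D) + 5 = 5 - 9*a + 78*D)
N(G(-5), 12)*(117 - 52) = (5 - 9*7 + 78*12)*(117 - 52) = (5 - 63 + 936)*65 = 878*65 = 57070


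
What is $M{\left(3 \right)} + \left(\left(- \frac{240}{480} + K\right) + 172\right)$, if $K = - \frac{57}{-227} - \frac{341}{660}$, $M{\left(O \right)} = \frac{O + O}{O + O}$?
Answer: $\frac{2345833}{13620} \approx 172.23$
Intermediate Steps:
$M{\left(O \right)} = 1$ ($M{\left(O \right)} = \frac{2 O}{2 O} = 2 O \frac{1}{2 O} = 1$)
$K = - \frac{3617}{13620}$ ($K = \left(-57\right) \left(- \frac{1}{227}\right) - \frac{31}{60} = \frac{57}{227} - \frac{31}{60} = - \frac{3617}{13620} \approx -0.26557$)
$M{\left(3 \right)} + \left(\left(- \frac{240}{480} + K\right) + 172\right) = 1 + \left(\left(- \frac{240}{480} - \frac{3617}{13620}\right) + 172\right) = 1 + \left(\left(\left(-240\right) \frac{1}{480} - \frac{3617}{13620}\right) + 172\right) = 1 + \left(\left(- \frac{1}{2} - \frac{3617}{13620}\right) + 172\right) = 1 + \left(- \frac{10427}{13620} + 172\right) = 1 + \frac{2332213}{13620} = \frac{2345833}{13620}$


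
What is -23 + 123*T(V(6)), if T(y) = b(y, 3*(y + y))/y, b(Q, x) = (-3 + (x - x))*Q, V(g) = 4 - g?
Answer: -392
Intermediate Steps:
b(Q, x) = -3*Q (b(Q, x) = (-3 + 0)*Q = -3*Q)
T(y) = -3 (T(y) = (-3*y)/y = -3)
-23 + 123*T(V(6)) = -23 + 123*(-3) = -23 - 369 = -392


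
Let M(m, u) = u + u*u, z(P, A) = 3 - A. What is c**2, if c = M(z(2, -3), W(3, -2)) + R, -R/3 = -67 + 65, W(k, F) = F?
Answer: 64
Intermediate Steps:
M(m, u) = u + u**2
R = 6 (R = -3*(-67 + 65) = -3*(-2) = 6)
c = 8 (c = -2*(1 - 2) + 6 = -2*(-1) + 6 = 2 + 6 = 8)
c**2 = 8**2 = 64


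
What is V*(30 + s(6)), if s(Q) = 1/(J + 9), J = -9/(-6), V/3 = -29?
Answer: -18328/7 ≈ -2618.3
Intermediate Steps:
V = -87 (V = 3*(-29) = -87)
J = 3/2 (J = -9*(-⅙) = 3/2 ≈ 1.5000)
s(Q) = 2/21 (s(Q) = 1/(3/2 + 9) = 1/(21/2) = 2/21)
V*(30 + s(6)) = -87*(30 + 2/21) = -87*632/21 = -18328/7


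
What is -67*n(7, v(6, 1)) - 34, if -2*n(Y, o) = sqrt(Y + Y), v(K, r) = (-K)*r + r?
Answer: -34 + 67*sqrt(14)/2 ≈ 91.345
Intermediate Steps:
v(K, r) = r - K*r (v(K, r) = -K*r + r = r - K*r)
n(Y, o) = -sqrt(2)*sqrt(Y)/2 (n(Y, o) = -sqrt(Y + Y)/2 = -sqrt(2)*sqrt(Y)/2)
-67*n(7, v(6, 1)) - 34 = -(-67)*sqrt(2)*sqrt(7)/2 - 34 = -(-67)*sqrt(14)/2 - 34 = 67*sqrt(14)/2 - 34 = -34 + 67*sqrt(14)/2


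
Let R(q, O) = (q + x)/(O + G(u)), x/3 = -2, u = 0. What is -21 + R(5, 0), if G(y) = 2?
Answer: -43/2 ≈ -21.500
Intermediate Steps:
x = -6 (x = 3*(-2) = -6)
R(q, O) = (-6 + q)/(2 + O) (R(q, O) = (q - 6)/(O + 2) = (-6 + q)/(2 + O))
-21 + R(5, 0) = -21 + (-6 + 5)/(2 + 0) = -21 - 1/2 = -21 + (½)*(-1) = -21 - ½ = -43/2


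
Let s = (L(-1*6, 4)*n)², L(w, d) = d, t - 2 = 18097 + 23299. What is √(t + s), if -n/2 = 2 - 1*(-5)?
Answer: √44534 ≈ 211.03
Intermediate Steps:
t = 41398 (t = 2 + (18097 + 23299) = 2 + 41396 = 41398)
n = -14 (n = -2*(2 - 1*(-5)) = -2*(2 + 5) = -2*7 = -14)
s = 3136 (s = (4*(-14))² = (-56)² = 3136)
√(t + s) = √(41398 + 3136) = √44534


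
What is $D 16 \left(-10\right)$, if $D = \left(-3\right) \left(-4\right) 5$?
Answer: $-9600$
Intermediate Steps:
$D = 60$ ($D = 12 \cdot 5 = 60$)
$D 16 \left(-10\right) = 60 \cdot 16 \left(-10\right) = 960 \left(-10\right) = -9600$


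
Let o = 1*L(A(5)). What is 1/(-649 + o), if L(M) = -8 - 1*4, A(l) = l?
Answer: -1/661 ≈ -0.0015129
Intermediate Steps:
L(M) = -12 (L(M) = -8 - 4 = -12)
o = -12 (o = 1*(-12) = -12)
1/(-649 + o) = 1/(-649 - 12) = 1/(-661) = -1/661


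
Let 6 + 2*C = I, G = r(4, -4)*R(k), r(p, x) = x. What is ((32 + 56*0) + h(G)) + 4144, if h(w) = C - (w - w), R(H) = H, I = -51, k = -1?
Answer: 8295/2 ≈ 4147.5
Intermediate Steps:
G = 4 (G = -4*(-1) = 4)
C = -57/2 (C = -3 + (½)*(-51) = -3 - 51/2 = -57/2 ≈ -28.500)
h(w) = -57/2 (h(w) = -57/2 - (w - w) = -57/2 - 1*0 = -57/2 + 0 = -57/2)
((32 + 56*0) + h(G)) + 4144 = ((32 + 56*0) - 57/2) + 4144 = ((32 + 0) - 57/2) + 4144 = (32 - 57/2) + 4144 = 7/2 + 4144 = 8295/2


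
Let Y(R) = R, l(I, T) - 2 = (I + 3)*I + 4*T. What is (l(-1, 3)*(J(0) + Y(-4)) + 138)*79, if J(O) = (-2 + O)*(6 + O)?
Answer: -4266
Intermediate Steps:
l(I, T) = 2 + 4*T + I*(3 + I) (l(I, T) = 2 + ((I + 3)*I + 4*T) = 2 + ((3 + I)*I + 4*T) = 2 + (I*(3 + I) + 4*T) = 2 + (4*T + I*(3 + I)) = 2 + 4*T + I*(3 + I))
(l(-1, 3)*(J(0) + Y(-4)) + 138)*79 = ((2 + (-1)**2 + 3*(-1) + 4*3)*((-12 + 0**2 + 4*0) - 4) + 138)*79 = ((2 + 1 - 3 + 12)*((-12 + 0 + 0) - 4) + 138)*79 = (12*(-12 - 4) + 138)*79 = (12*(-16) + 138)*79 = (-192 + 138)*79 = -54*79 = -4266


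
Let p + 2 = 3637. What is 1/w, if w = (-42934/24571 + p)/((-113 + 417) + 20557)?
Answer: 512575631/89272651 ≈ 5.7417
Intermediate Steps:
p = 3635 (p = -2 + 3637 = 3635)
w = 89272651/512575631 (w = (-42934/24571 + 3635)/((-113 + 417) + 20557) = (-42934*1/24571 + 3635)/(304 + 20557) = (-42934/24571 + 3635)/20861 = (89272651/24571)*(1/20861) = 89272651/512575631 ≈ 0.17416)
1/w = 1/(89272651/512575631) = 512575631/89272651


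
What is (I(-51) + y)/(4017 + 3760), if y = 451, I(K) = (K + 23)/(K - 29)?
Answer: 9027/155540 ≈ 0.058037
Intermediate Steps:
I(K) = (23 + K)/(-29 + K)
(I(-51) + y)/(4017 + 3760) = ((23 - 51)/(-29 - 51) + 451)/(4017 + 3760) = (-28/(-80) + 451)/7777 = (-1/80*(-28) + 451)*(1/7777) = (7/20 + 451)*(1/7777) = (9027/20)*(1/7777) = 9027/155540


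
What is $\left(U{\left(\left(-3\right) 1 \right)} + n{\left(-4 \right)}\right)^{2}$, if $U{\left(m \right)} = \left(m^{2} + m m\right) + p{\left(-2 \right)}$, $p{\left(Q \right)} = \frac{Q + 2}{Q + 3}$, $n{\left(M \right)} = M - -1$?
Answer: $225$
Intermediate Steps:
$n{\left(M \right)} = 1 + M$ ($n{\left(M \right)} = M + 1 = 1 + M$)
$p{\left(Q \right)} = \frac{2 + Q}{3 + Q}$
$U{\left(m \right)} = 2 m^{2}$ ($U{\left(m \right)} = \left(m^{2} + m m\right) + \frac{2 - 2}{3 - 2} = \left(m^{2} + m^{2}\right) + 1^{-1} \cdot 0 = 2 m^{2} + 1 \cdot 0 = 2 m^{2} + 0 = 2 m^{2}$)
$\left(U{\left(\left(-3\right) 1 \right)} + n{\left(-4 \right)}\right)^{2} = \left(2 \left(\left(-3\right) 1\right)^{2} + \left(1 - 4\right)\right)^{2} = \left(2 \left(-3\right)^{2} - 3\right)^{2} = \left(2 \cdot 9 - 3\right)^{2} = \left(18 - 3\right)^{2} = 15^{2} = 225$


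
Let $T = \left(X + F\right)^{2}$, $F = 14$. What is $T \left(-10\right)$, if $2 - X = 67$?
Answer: $-26010$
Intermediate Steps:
$X = -65$ ($X = 2 - 67 = -65$)
$T = 2601$ ($T = \left(-65 + 14\right)^{2} = \left(-51\right)^{2} = 2601$)
$T \left(-10\right) = 2601 \left(-10\right) = -26010$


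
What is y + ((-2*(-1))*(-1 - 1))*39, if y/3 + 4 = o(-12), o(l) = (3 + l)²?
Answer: 75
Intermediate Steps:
y = 231 (y = -12 + 3*(3 - 12)² = -12 + 3*(-9)² = -12 + 3*81 = -12 + 243 = 231)
y + ((-2*(-1))*(-1 - 1))*39 = 231 + ((-2*(-1))*(-1 - 1))*39 = 231 + (2*(-2))*39 = 231 - 4*39 = 231 - 156 = 75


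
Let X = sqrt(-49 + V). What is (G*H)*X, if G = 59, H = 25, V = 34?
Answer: 1475*I*sqrt(15) ≈ 5712.6*I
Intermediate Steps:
X = I*sqrt(15) (X = sqrt(-49 + 34) = sqrt(-15) = I*sqrt(15) ≈ 3.873*I)
(G*H)*X = (59*25)*(I*sqrt(15)) = 1475*(I*sqrt(15)) = 1475*I*sqrt(15)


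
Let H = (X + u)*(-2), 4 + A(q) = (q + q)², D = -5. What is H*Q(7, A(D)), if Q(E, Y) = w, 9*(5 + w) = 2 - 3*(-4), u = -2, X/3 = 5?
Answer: 806/9 ≈ 89.556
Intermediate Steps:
X = 15 (X = 3*5 = 15)
w = -31/9 (w = -5 + (2 - 3*(-4))/9 = -5 + (2 + 12)/9 = -5 + (⅑)*14 = -5 + 14/9 = -31/9 ≈ -3.4444)
A(q) = -4 + 4*q² (A(q) = -4 + (q + q)² = -4 + (2*q)² = -4 + 4*q²)
H = -26 (H = (15 - 2)*(-2) = 13*(-2) = -26)
Q(E, Y) = -31/9
H*Q(7, A(D)) = -26*(-31/9) = 806/9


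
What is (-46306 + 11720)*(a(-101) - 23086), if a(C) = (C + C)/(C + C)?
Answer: 798417810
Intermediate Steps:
a(C) = 1 (a(C) = (2*C)/((2*C)) = (2*C)*(1/(2*C)) = 1)
(-46306 + 11720)*(a(-101) - 23086) = (-46306 + 11720)*(1 - 23086) = -34586*(-23085) = 798417810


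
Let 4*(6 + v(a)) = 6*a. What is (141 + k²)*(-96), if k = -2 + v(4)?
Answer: -13920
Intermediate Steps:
v(a) = -6 + 3*a/2 (v(a) = -6 + (6*a)/4 = -6 + 3*a/2)
k = -2 (k = -2 + (-6 + (3/2)*4) = -2 + (-6 + 6) = -2 + 0 = -2)
(141 + k²)*(-96) = (141 + (-2)²)*(-96) = (141 + 4)*(-96) = 145*(-96) = -13920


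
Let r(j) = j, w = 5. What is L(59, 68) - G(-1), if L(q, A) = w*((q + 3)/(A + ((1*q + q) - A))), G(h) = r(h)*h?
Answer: 96/59 ≈ 1.6271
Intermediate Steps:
G(h) = h² (G(h) = h*h = h²)
L(q, A) = 5*(3 + q)/(2*q) (L(q, A) = 5*((q + 3)/(A + ((1*q + q) - A))) = 5*((3 + q)/(A + ((q + q) - A))) = 5*((3 + q)/(A + (2*q - A))) = 5*((3 + q)/(A + (-A + 2*q))) = 5*((3 + q)/((2*q))) = 5*((3 + q)*(1/(2*q))) = 5*((3 + q)/(2*q)) = 5*(3 + q)/(2*q))
L(59, 68) - G(-1) = (5/2)*(3 + 59)/59 - 1*(-1)² = (5/2)*(1/59)*62 - 1*1 = 155/59 - 1 = 96/59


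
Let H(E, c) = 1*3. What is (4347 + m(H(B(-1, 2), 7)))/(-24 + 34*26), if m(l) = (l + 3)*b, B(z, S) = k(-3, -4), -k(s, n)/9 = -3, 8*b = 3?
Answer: 17397/3440 ≈ 5.0573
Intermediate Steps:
b = 3/8 (b = (⅛)*3 = 3/8 ≈ 0.37500)
k(s, n) = 27 (k(s, n) = -9*(-3) = 27)
B(z, S) = 27
H(E, c) = 3
m(l) = 9/8 + 3*l/8 (m(l) = (l + 3)*(3/8) = (3 + l)*(3/8) = 9/8 + 3*l/8)
(4347 + m(H(B(-1, 2), 7)))/(-24 + 34*26) = (4347 + (9/8 + (3/8)*3))/(-24 + 34*26) = (4347 + (9/8 + 9/8))/(-24 + 884) = (4347 + 9/4)/860 = (17397/4)*(1/860) = 17397/3440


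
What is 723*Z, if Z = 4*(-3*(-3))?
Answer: 26028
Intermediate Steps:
Z = 36 (Z = 4*9 = 36)
723*Z = 723*36 = 26028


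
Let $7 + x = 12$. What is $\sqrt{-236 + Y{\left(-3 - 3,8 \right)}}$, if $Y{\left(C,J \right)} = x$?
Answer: $i \sqrt{231} \approx 15.199 i$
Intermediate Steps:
$x = 5$ ($x = -7 + 12 = 5$)
$Y{\left(C,J \right)} = 5$
$\sqrt{-236 + Y{\left(-3 - 3,8 \right)}} = \sqrt{-236 + 5} = \sqrt{-231} = i \sqrt{231}$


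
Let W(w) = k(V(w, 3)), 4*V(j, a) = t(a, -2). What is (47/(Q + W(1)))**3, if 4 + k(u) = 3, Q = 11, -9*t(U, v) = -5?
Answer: 103823/1000 ≈ 103.82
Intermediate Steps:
t(U, v) = 5/9 (t(U, v) = -1/9*(-5) = 5/9)
V(j, a) = 5/36 (V(j, a) = (1/4)*(5/9) = 5/36)
k(u) = -1 (k(u) = -4 + 3 = -1)
W(w) = -1
(47/(Q + W(1)))**3 = (47/(11 - 1))**3 = (47/10)**3 = 103823/1000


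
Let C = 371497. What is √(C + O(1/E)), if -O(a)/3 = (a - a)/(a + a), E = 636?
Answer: √371497 ≈ 609.51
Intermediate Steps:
O(a) = 0 (O(a) = -3*(a - a)/(a + a) = -0/(2*a) = -0*1/(2*a) = -3*0 = 0)
√(C + O(1/E)) = √(371497 + 0) = √371497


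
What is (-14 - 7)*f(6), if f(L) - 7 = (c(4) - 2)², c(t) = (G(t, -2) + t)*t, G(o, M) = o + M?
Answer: -10311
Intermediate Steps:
G(o, M) = M + o
c(t) = t*(-2 + 2*t) (c(t) = ((-2 + t) + t)*t = (-2 + 2*t)*t = t*(-2 + 2*t))
f(L) = 491 (f(L) = 7 + (2*4*(-1 + 4) - 2)² = 7 + (2*4*3 - 2)² = 7 + (24 - 2)² = 7 + 22² = 7 + 484 = 491)
(-14 - 7)*f(6) = (-14 - 7)*491 = -21*491 = -10311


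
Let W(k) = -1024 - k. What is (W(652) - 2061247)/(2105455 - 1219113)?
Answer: -2062923/886342 ≈ -2.3275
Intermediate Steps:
(W(652) - 2061247)/(2105455 - 1219113) = ((-1024 - 1*652) - 2061247)/(2105455 - 1219113) = ((-1024 - 652) - 2061247)/886342 = (-1676 - 2061247)*(1/886342) = -2062923*1/886342 = -2062923/886342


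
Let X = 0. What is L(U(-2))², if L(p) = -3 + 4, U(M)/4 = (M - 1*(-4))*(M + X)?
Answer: 1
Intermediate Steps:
U(M) = 4*M*(4 + M) (U(M) = 4*((M - 1*(-4))*(M + 0)) = 4*((M + 4)*M) = 4*((4 + M)*M) = 4*(M*(4 + M)) = 4*M*(4 + M))
L(p) = 1
L(U(-2))² = 1² = 1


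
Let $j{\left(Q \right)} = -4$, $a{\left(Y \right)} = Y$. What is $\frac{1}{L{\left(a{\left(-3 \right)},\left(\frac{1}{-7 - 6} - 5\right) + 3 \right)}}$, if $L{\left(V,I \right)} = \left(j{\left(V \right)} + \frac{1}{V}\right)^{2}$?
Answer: $\frac{9}{169} \approx 0.053254$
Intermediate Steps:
$L{\left(V,I \right)} = \left(-4 + \frac{1}{V}\right)^{2}$
$\frac{1}{L{\left(a{\left(-3 \right)},\left(\frac{1}{-7 - 6} - 5\right) + 3 \right)}} = \frac{1}{\frac{1}{9} \left(1 - -12\right)^{2}} = \frac{1}{\frac{1}{9} \left(1 + 12\right)^{2}} = \frac{1}{\frac{1}{9} \cdot 13^{2}} = \frac{1}{\frac{1}{9} \cdot 169} = \frac{1}{\frac{169}{9}} = \frac{9}{169}$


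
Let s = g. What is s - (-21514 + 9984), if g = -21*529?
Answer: 421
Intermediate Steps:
g = -11109
s = -11109
s - (-21514 + 9984) = -11109 - (-21514 + 9984) = -11109 - 1*(-11530) = -11109 + 11530 = 421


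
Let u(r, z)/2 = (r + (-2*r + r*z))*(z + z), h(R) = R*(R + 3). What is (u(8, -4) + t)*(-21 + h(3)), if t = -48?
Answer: -1776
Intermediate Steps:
h(R) = R*(3 + R)
u(r, z) = 4*z*(-r + r*z) (u(r, z) = 2*((r + (-2*r + r*z))*(z + z)) = 2*((-r + r*z)*(2*z)) = 2*(2*z*(-r + r*z)) = 4*z*(-r + r*z))
(u(8, -4) + t)*(-21 + h(3)) = (4*8*(-4)*(-1 - 4) - 48)*(-21 + 3*(3 + 3)) = (4*8*(-4)*(-5) - 48)*(-21 + 3*6) = (640 - 48)*(-21 + 18) = 592*(-3) = -1776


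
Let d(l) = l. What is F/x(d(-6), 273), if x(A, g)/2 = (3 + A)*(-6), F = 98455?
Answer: 98455/36 ≈ 2734.9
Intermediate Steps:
x(A, g) = -36 - 12*A (x(A, g) = 2*((3 + A)*(-6)) = 2*(-18 - 6*A) = -36 - 12*A)
F/x(d(-6), 273) = 98455/(-36 - 12*(-6)) = 98455/(-36 + 72) = 98455/36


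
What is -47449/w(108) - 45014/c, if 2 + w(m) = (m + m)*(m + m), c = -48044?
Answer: -22444575/280180597 ≈ -0.080108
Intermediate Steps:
w(m) = -2 + 4*m² (w(m) = -2 + (m + m)*(m + m) = -2 + (2*m)*(2*m) = -2 + 4*m²)
-47449/w(108) - 45014/c = -47449/(-2 + 4*108²) - 45014/(-48044) = -47449/(-2 + 4*11664) - 45014*(-1/48044) = -47449/(-2 + 46656) + 22507/24022 = -47449/46654 + 22507/24022 = -22444575/280180597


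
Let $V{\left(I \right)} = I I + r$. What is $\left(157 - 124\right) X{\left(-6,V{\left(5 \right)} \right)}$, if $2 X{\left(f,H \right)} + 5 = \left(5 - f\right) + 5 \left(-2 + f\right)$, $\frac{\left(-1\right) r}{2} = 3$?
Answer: $-561$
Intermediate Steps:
$r = -6$ ($r = \left(-2\right) 3 = -6$)
$V{\left(I \right)} = -6 + I^{2}$ ($V{\left(I \right)} = I I - 6 = I^{2} - 6 = -6 + I^{2}$)
$X{\left(f,H \right)} = -5 + 2 f$ ($X{\left(f,H \right)} = - \frac{5}{2} + \frac{\left(5 - f\right) + 5 \left(-2 + f\right)}{2} = - \frac{5}{2} + \frac{\left(5 - f\right) + \left(-10 + 5 f\right)}{2} = - \frac{5}{2} + \frac{-5 + 4 f}{2} = - \frac{5}{2} + \left(- \frac{5}{2} + 2 f\right) = -5 + 2 f$)
$\left(157 - 124\right) X{\left(-6,V{\left(5 \right)} \right)} = \left(157 - 124\right) \left(-5 + 2 \left(-6\right)\right) = 33 \left(-5 - 12\right) = 33 \left(-17\right) = -561$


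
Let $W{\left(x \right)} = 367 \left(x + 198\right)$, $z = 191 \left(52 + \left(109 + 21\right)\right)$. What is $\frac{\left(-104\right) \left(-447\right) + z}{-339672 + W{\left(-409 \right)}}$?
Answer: $- \frac{81250}{417109} \approx -0.19479$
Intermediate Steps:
$z = 34762$ ($z = 191 \left(52 + 130\right) = 191 \cdot 182 = 34762$)
$W{\left(x \right)} = 72666 + 367 x$ ($W{\left(x \right)} = 367 \left(198 + x\right) = 72666 + 367 x$)
$\frac{\left(-104\right) \left(-447\right) + z}{-339672 + W{\left(-409 \right)}} = \frac{\left(-104\right) \left(-447\right) + 34762}{-339672 + \left(72666 + 367 \left(-409\right)\right)} = \frac{46488 + 34762}{-339672 + \left(72666 - 150103\right)} = \frac{81250}{-339672 - 77437} = \frac{81250}{-417109} = 81250 \left(- \frac{1}{417109}\right) = - \frac{81250}{417109}$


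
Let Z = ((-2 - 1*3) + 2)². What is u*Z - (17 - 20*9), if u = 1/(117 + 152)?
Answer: 43856/269 ≈ 163.03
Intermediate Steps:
u = 1/269 ≈ 0.0037175
Z = 9 (Z = ((-2 - 3) + 2)² = (-5 + 2)² = (-3)² = 9)
u*Z - (17 - 20*9) = (1/269)*9 - (17 - 20*9) = 9/269 - (17 - 180) = 9/269 - 1*(-163) = 9/269 + 163 = 43856/269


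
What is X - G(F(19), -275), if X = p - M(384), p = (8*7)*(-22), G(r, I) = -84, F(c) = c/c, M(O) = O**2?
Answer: -148604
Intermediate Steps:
F(c) = 1
p = -1232 (p = 56*(-22) = -1232)
X = -148688 (X = -1232 - 1*384**2 = -1232 - 1*147456 = -1232 - 147456 = -148688)
X - G(F(19), -275) = -148688 - 1*(-84) = -148688 + 84 = -148604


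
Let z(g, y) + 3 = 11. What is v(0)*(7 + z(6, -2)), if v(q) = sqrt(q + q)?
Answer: 0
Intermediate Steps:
z(g, y) = 8 (z(g, y) = -3 + 11 = 8)
v(q) = sqrt(2)*sqrt(q) (v(q) = sqrt(2*q) = sqrt(2)*sqrt(q))
v(0)*(7 + z(6, -2)) = (sqrt(2)*sqrt(0))*(7 + 8) = (sqrt(2)*0)*15 = 0*15 = 0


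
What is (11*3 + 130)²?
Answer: 26569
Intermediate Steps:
(11*3 + 130)² = (33 + 130)² = 163² = 26569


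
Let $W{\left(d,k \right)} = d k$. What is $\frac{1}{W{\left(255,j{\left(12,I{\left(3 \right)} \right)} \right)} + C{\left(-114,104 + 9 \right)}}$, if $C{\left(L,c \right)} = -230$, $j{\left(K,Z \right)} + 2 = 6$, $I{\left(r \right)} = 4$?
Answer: $\frac{1}{790} \approx 0.0012658$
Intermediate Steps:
$j{\left(K,Z \right)} = 4$ ($j{\left(K,Z \right)} = -2 + 6 = 4$)
$\frac{1}{W{\left(255,j{\left(12,I{\left(3 \right)} \right)} \right)} + C{\left(-114,104 + 9 \right)}} = \frac{1}{255 \cdot 4 - 230} = \frac{1}{1020 - 230} = \frac{1}{790}$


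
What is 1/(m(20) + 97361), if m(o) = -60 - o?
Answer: 1/97281 ≈ 1.0280e-5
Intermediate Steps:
1/(m(20) + 97361) = 1/((-60 - 1*20) + 97361) = 1/((-60 - 20) + 97361) = 1/(-80 + 97361) = 1/97281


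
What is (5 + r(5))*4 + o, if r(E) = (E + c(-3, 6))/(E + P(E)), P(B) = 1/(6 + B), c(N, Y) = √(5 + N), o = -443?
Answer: -5867/14 + 11*√2/14 ≈ -417.96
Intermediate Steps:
r(E) = (E + √2)/(E + 1/(6 + E)) (r(E) = (E + √(5 - 3))/(E + 1/(6 + E)) = (E + √2)/(E + 1/(6 + E)))
(5 + r(5))*4 + o = (5 + (6 + 5)*(5 + √2)/(1 + 5*(6 + 5)))*4 - 443 = (5 + 11*(5 + √2)/(1 + 5*11))*4 - 443 = (5 + 11*(5 + √2)/(1 + 55))*4 - 443 = (5 + 11*(5 + √2)/56)*4 - 443 = (5 + (1/56)*11*(5 + √2))*4 - 443 = (5 + (55/56 + 11*√2/56))*4 - 443 = (335/56 + 11*√2/56)*4 - 443 = (335/14 + 11*√2/14) - 443 = -5867/14 + 11*√2/14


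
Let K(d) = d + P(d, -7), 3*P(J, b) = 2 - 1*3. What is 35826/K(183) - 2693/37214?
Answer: 499776316/2549159 ≈ 196.06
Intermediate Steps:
P(J, b) = -⅓ (P(J, b) = (2 - 1*3)/3 = (2 - 3)/3 = (⅓)*(-1) = -⅓)
K(d) = -⅓ + d (K(d) = d - ⅓ = -⅓ + d)
35826/K(183) - 2693/37214 = 35826/(-⅓ + 183) - 2693/37214 = 35826/(548/3) - 2693*1/37214 = 35826*(3/548) - 2693/37214 = 53739/274 - 2693/37214 = 499776316/2549159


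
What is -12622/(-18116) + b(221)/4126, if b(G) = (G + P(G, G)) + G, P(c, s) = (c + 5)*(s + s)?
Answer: 467432279/18686654 ≈ 25.014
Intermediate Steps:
P(c, s) = 2*s*(5 + c) (P(c, s) = (5 + c)*(2*s) = 2*s*(5 + c))
b(G) = 2*G + 2*G*(5 + G) (b(G) = (G + 2*G*(5 + G)) + G = 2*G + 2*G*(5 + G))
-12622/(-18116) + b(221)/4126 = -12622/(-18116) + (2*221*(6 + 221))/4126 = -12622*(-1/18116) + (2*221*227)*(1/4126) = 6311/9058 + 100334*(1/4126) = 6311/9058 + 50167/2063 = 467432279/18686654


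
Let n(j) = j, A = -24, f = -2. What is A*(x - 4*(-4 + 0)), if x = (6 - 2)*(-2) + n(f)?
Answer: -144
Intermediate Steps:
x = -10 (x = (6 - 2)*(-2) - 2 = 4*(-2) - 2 = -8 - 2 = -10)
A*(x - 4*(-4 + 0)) = -24*(-10 - 4*(-4 + 0)) = -24*(-10 - 4*(-4)) = -24*(-10 + 16) = -24*6 = -144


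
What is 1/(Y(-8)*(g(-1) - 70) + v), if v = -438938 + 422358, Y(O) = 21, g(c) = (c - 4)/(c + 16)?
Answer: -1/18057 ≈ -5.5380e-5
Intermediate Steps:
g(c) = (-4 + c)/(16 + c)
v = -16580
1/(Y(-8)*(g(-1) - 70) + v) = 1/(21*((-4 - 1)/(16 - 1) - 70) - 16580) = 1/(21*(-5/15 - 70) - 16580) = 1/(21*((1/15)*(-5) - 70) - 16580) = 1/(21*(-⅓ - 70) - 16580) = 1/(21*(-211/3) - 16580) = 1/(-1477 - 16580) = 1/(-18057) = -1/18057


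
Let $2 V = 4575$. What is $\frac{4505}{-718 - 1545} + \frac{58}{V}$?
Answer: $- \frac{20347867}{10353225} \approx -1.9654$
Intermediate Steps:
$V = \frac{4575}{2}$ ($V = \frac{1}{2} \cdot 4575 = \frac{4575}{2} \approx 2287.5$)
$\frac{4505}{-718 - 1545} + \frac{58}{V} = \frac{4505}{-718 - 1545} + \frac{58}{\frac{4575}{2}} = \frac{4505}{-718 - 1545} + 58 \cdot \frac{2}{4575} = \frac{4505}{-2263} + \frac{116}{4575} = 4505 \left(- \frac{1}{2263}\right) + \frac{116}{4575} = - \frac{4505}{2263} + \frac{116}{4575} = - \frac{20347867}{10353225}$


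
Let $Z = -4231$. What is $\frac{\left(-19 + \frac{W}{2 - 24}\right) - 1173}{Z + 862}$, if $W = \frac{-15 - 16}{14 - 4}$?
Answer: $\frac{87403}{247060} \approx 0.35377$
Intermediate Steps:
$W = - \frac{31}{10} \approx -3.1$
$\frac{\left(-19 + \frac{W}{2 - 24}\right) - 1173}{Z + 862} = \frac{\left(-19 - \frac{31}{10 \left(2 - 24\right)}\right) - 1173}{-4231 + 862} = \frac{\left(-19 - \frac{31}{10 \left(-22\right)}\right) - 1173}{-3369} = \left(\left(-19 - - \frac{31}{220}\right) - 1173\right) \left(- \frac{1}{3369}\right) = \left(\left(-19 + \frac{31}{220}\right) - 1173\right) \left(- \frac{1}{3369}\right) = \left(- \frac{4149}{220} - 1173\right) \left(- \frac{1}{3369}\right) = \left(- \frac{262209}{220}\right) \left(- \frac{1}{3369}\right) = \frac{87403}{247060}$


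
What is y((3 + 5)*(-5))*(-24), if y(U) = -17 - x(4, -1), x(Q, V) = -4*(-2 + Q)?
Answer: 216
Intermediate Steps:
x(Q, V) = 8 - 4*Q
y(U) = -9 (y(U) = -17 - (8 - 4*4) = -17 - (8 - 16) = -17 - 1*(-8) = -17 + 8 = -9)
y((3 + 5)*(-5))*(-24) = -9*(-24) = 216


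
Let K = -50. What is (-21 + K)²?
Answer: 5041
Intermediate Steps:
(-21 + K)² = (-21 - 50)² = (-71)² = 5041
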